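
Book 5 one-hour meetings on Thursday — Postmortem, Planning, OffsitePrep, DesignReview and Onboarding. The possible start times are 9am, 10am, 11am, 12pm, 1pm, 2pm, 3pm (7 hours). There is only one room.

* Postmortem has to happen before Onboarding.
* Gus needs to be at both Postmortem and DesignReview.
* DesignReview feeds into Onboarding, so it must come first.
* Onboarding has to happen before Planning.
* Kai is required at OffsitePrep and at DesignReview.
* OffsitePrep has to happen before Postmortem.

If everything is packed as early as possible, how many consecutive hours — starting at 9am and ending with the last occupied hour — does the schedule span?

The precedence chain requires at least 4 distinct hours.
With at most 1 per hour and 5 meetings, at least 5 hours are needed.
5 works (last occupied hour: 1pm): for example DesignReview -> 11am, OffsitePrep -> 9am, Postmortem -> 10am, Onboarding -> 12pm, Planning -> 1pm.

5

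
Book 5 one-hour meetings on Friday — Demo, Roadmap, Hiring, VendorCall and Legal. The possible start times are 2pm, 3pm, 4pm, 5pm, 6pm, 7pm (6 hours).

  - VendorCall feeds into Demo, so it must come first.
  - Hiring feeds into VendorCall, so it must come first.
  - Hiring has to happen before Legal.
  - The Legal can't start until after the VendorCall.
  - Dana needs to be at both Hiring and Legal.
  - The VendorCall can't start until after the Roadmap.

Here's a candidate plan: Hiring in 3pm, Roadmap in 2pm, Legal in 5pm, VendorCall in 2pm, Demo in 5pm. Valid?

Dana needs to be at both Hiring and Legal — holds.
The Legal can't start until after the VendorCall — holds.
VendorCall feeds into Demo, so it must come first — holds.
The VendorCall can't start until after the Roadmap — violated.
Hiring feeds into VendorCall, so it must come first — violated.
Hiring has to happen before Legal — holds.

No — it violates: Hiring feeds into VendorCall, so it must come first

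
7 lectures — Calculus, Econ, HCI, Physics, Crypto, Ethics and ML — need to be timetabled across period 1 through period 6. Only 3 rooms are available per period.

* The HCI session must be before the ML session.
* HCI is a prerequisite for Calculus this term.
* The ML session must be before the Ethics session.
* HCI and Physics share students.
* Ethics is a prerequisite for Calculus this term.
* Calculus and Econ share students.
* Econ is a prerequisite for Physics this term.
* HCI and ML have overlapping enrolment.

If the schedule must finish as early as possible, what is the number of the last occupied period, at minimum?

The precedence chain requires at least 4 distinct periods.
With at most 3 per period and 7 lectures, at least 3 periods are needed.
4 works (last occupied period: period 4): for example Physics -> period 2; HCI -> period 1; Ethics -> period 3; Calculus -> period 4; ML -> period 2; Econ -> period 1; Crypto -> period 1.

period 4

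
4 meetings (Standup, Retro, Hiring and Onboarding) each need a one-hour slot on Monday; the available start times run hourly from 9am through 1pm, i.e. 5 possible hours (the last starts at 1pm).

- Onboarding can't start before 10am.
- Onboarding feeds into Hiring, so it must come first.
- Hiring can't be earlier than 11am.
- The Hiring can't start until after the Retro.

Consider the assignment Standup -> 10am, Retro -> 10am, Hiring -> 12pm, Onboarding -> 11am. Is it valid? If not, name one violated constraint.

Yes

Hiring can't be earlier than 11am — holds.
The Hiring can't start until after the Retro — holds.
Onboarding can't start before 10am — holds.
Onboarding feeds into Hiring, so it must come first — holds.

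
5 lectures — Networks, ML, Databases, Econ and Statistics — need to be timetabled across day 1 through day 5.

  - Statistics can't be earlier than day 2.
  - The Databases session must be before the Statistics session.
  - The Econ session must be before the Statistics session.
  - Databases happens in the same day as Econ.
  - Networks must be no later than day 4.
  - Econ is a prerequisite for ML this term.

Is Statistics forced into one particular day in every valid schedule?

No

Statistics can be day 2 (e.g. Networks -> day 1; Databases -> day 1; Econ -> day 1; Statistics -> day 2; ML -> day 2) or day 3 (e.g. Databases=day 1; ML=day 2; Econ=day 1; Statistics=day 3; Networks=day 1).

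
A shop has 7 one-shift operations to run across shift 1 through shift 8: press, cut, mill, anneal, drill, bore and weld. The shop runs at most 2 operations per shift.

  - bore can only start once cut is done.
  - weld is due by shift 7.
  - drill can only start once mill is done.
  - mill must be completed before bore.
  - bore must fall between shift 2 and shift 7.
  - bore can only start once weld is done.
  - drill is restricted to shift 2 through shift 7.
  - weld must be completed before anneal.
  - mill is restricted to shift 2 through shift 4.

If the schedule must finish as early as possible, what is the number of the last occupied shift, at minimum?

4

The precedence chain requires at least 2 distinct shifts.
With at most 2 per shift and 7 operations, at least 4 shifts are needed.
Propagating the time windows through the other constraints, drill can't land before shift 3, so the schedule must run through at least shift 3.
4 works (last occupied shift: shift 4): for example mill=shift 2, bore=shift 3, weld=shift 1, anneal=shift 2, drill=shift 3, press=shift 4, cut=shift 1.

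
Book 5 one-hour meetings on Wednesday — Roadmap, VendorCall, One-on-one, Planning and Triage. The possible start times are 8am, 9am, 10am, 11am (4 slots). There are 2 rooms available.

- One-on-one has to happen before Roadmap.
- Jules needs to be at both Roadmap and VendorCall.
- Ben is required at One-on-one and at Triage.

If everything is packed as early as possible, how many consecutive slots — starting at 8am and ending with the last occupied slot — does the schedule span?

The precedence chain requires at least 2 distinct slots.
With at most 2 per slot and 5 meetings, at least 3 slots are needed.
3 works (last occupied slot: 10am): for example Roadmap -> 9am; Planning -> 9am; One-on-one -> 8am; Triage -> 10am; VendorCall -> 8am.

3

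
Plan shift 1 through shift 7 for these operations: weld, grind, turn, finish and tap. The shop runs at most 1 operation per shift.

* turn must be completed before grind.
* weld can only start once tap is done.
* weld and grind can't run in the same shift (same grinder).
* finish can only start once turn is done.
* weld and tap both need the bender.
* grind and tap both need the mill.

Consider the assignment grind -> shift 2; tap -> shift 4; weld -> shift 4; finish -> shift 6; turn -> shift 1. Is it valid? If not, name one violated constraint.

weld can only start once tap is done — violated.
weld and grind can't run in the same shift (same grinder) — holds.
The shop runs at most 1 operation per shift — violated.
finish can only start once turn is done — holds.
grind and tap both need the mill — holds.
turn must be completed before grind — holds.
weld and tap both need the bender — violated.

No — it violates: weld and tap both need the bender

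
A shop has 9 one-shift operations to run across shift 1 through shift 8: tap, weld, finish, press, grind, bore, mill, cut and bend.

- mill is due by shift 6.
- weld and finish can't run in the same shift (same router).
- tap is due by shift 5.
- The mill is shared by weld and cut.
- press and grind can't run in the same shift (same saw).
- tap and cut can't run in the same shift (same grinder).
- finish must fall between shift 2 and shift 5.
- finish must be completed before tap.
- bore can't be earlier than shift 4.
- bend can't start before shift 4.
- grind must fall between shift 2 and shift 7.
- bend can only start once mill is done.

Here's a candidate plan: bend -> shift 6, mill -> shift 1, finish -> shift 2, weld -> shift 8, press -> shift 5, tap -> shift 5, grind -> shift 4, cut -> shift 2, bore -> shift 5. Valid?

Yes

grind must fall between shift 2 and shift 7 — holds.
bend can't start before shift 4 — holds.
finish must be completed before tap — holds.
tap and cut can't run in the same shift (same grinder) — holds.
tap is due by shift 5 — holds.
finish must fall between shift 2 and shift 5 — holds.
mill is due by shift 6 — holds.
bend can only start once mill is done — holds.
The mill is shared by weld and cut — holds.
bore can't be earlier than shift 4 — holds.
weld and finish can't run in the same shift (same router) — holds.
press and grind can't run in the same shift (same saw) — holds.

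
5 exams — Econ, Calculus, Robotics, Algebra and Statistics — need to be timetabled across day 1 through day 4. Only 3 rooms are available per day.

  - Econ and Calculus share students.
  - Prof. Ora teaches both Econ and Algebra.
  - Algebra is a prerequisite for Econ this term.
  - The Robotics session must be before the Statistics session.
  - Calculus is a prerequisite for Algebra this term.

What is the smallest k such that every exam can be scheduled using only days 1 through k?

3

The precedence chain requires at least 3 distinct days.
With at most 3 per day and 5 exams, at least 2 days are needed.
3 works (last occupied day: day 3): for example Statistics in day 2, Econ in day 3, Robotics in day 1, Calculus in day 1, Algebra in day 2.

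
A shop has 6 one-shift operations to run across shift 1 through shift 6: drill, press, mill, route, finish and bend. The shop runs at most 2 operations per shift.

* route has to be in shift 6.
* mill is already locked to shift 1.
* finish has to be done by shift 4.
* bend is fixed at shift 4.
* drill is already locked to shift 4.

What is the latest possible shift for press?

shift 6

press at shift 6 is achievable: bend in shift 4; mill in shift 1; finish in shift 1; press in shift 6; drill in shift 4; route in shift 6.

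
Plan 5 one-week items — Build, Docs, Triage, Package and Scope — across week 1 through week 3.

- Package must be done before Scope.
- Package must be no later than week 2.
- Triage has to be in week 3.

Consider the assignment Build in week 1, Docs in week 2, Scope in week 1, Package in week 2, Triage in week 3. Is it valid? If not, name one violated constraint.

Triage has to be in week 3 — holds.
Package must be done before Scope — violated.
Package must be no later than week 2 — holds.

No. Package must be done before Scope is not satisfied.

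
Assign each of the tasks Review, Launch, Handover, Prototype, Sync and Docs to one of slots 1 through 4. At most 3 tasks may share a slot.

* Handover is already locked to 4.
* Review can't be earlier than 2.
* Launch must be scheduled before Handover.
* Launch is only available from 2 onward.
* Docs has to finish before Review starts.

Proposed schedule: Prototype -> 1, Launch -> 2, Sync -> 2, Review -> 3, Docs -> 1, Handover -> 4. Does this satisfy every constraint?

Docs has to finish before Review starts — holds.
Handover is already locked to 4 — holds.
Review can't be earlier than 2 — holds.
Launch must be scheduled before Handover — holds.
At most 3 tasks may share a slot — holds.
Launch is only available from 2 onward — holds.

Yes, all constraints hold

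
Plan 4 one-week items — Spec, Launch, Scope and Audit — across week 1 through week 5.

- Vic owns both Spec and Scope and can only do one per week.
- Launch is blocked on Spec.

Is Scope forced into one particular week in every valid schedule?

No

Scope can be week 1 (e.g. Spec in week 2; Launch in week 3; Scope in week 1; Audit in week 1) or week 2 (e.g. Launch in week 2; Scope in week 2; Spec in week 1; Audit in week 1).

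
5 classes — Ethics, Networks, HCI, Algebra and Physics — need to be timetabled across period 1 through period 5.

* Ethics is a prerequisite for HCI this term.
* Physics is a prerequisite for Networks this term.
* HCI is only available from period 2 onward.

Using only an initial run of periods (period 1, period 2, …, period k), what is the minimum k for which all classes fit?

2 periods

The precedence chain requires at least 2 distinct periods.
2 works (last occupied period: period 2): for example Networks -> period 2; Ethics -> period 1; Algebra -> period 1; HCI -> period 2; Physics -> period 1.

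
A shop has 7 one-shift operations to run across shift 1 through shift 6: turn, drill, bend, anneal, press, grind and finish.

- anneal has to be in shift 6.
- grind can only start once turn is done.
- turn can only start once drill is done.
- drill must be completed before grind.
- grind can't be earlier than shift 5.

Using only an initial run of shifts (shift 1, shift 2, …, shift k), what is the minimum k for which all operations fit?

6 shifts

The precedence chain requires at least 3 distinct shifts.
anneal can't be placed before shift 6, so the schedule must run through at least shift 6.
6 works (last occupied shift: shift 6): for example finish -> shift 1; grind -> shift 5; drill -> shift 1; press -> shift 1; bend -> shift 1; anneal -> shift 6; turn -> shift 2.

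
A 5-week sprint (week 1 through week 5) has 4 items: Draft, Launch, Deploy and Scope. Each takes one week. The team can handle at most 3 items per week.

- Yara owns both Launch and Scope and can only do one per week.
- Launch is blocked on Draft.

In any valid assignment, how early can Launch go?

Precedence pushes Launch to at least week 2.
Launch at week 2 is achievable: Draft -> week 1; Deploy -> week 1; Scope -> week 1; Launch -> week 2.

week 2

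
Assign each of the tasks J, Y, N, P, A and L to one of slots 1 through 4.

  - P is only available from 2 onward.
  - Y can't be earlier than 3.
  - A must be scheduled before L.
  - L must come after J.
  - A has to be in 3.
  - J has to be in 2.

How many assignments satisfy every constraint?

Splitting on Y: it can be 3 (12), 4 (12). Listing each branch's schedules as (J, N, P, A, L):
Y=3: (2,1,2,3,4) (2,1,3,3,4) (2,1,4,3,4) (2,2,2,3,4) (2,2,3,3,4) (2,2,4,3,4) (2,3,2,3,4) (2,3,3,3,4) (2,3,4,3,4) (2,4,2,3,4) (2,4,3,3,4) (2,4,4,3,4) — 12.
Y=4: (2,1,2,3,4) (2,1,3,3,4) (2,1,4,3,4) (2,2,2,3,4) (2,2,3,3,4) (2,2,4,3,4) (2,3,2,3,4) (2,3,3,3,4) (2,3,4,3,4) (2,4,2,3,4) (2,4,3,3,4) (2,4,4,3,4) — 12.
Summing: 12 + 12 = 24.

24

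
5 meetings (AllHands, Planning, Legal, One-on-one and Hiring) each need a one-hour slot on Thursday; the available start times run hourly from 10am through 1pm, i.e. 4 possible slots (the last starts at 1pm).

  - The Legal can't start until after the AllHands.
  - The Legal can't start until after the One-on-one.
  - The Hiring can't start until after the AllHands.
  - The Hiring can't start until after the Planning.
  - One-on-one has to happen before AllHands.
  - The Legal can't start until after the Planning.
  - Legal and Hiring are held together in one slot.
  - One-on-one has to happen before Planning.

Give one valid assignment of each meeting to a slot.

One-on-one in 10am, Planning in 11am, Legal in 12pm, Hiring in 12pm, AllHands in 11am

Checking: Planning(11am) before Legal(12pm); One-on-one(10am) before AllHands(11am); One-on-one(10am) before Planning(11am); One-on-one(10am) before Legal(12pm); Planning(11am) before Hiring(12pm); AllHands(11am) before Legal(12pm); AllHands(11am) before Hiring(12pm); Legal = Hiring = 12pm.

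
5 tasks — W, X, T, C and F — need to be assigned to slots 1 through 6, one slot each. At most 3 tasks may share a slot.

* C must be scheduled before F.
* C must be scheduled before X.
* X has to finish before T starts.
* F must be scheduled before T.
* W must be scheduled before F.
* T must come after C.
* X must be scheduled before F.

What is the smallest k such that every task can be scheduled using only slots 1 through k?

4

The precedence chain requires at least 4 distinct slots.
With at most 3 per slot and 5 tasks, at least 2 slots are needed.
4 works (last occupied slot: 4): for example T -> 4, X -> 2, C -> 1, F -> 3, W -> 1.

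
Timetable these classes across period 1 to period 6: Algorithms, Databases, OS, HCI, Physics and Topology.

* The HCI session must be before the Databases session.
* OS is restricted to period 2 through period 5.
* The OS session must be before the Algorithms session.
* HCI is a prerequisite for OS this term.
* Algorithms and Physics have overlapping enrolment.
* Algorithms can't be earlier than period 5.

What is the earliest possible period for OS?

period 2

OS is available from period 2; OS's own window allows nothing later than period 5.
OS at period 2 is achievable: OS in period 2; Databases in period 2; Topology in period 1; Algorithms in period 5; Physics in period 1; HCI in period 1.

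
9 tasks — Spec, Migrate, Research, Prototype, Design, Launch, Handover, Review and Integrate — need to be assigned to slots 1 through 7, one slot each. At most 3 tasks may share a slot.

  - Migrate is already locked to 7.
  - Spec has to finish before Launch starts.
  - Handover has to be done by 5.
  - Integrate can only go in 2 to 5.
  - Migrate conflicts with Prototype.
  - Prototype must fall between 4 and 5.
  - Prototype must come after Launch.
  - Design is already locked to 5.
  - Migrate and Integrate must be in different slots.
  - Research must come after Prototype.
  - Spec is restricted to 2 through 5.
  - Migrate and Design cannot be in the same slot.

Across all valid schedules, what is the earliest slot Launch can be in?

3

Precedence pushes Launch to at least 3; downstream work caps Launch at 4.
Launch at 3 is achievable: Design in 5; Launch in 3; Integrate in 2; Migrate in 7; Review in 1; Research in 5; Prototype in 4; Handover in 1; Spec in 2.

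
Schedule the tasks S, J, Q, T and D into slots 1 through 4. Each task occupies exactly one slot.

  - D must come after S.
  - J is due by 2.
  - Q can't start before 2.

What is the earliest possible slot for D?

2

Precedence pushes D to at least 2.
D at 2 is achievable: Q -> 2; J -> 1; D -> 2; T -> 1; S -> 1.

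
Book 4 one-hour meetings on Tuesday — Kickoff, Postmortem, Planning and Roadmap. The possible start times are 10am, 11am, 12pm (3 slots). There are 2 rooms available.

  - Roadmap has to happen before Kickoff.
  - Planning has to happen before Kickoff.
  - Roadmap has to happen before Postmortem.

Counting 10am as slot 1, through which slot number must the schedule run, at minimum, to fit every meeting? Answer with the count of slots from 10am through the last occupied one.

The precedence chain requires at least 2 distinct slots.
With at most 2 per slot and 4 meetings, at least 2 slots are needed.
2 works (last occupied slot: 11am): for example Planning in 10am; Roadmap in 10am; Postmortem in 11am; Kickoff in 11am.

2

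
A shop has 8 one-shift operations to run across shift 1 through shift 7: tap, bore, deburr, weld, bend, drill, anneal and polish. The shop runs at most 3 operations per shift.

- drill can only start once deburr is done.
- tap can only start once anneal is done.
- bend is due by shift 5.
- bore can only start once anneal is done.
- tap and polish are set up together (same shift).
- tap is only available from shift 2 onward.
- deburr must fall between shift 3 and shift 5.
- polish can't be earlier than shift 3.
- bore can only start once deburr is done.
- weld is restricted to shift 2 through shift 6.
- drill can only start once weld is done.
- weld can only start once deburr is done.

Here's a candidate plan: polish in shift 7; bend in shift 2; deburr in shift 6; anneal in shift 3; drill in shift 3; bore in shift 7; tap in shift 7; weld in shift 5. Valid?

No. drill can only start once deburr is done is not satisfied.

deburr must fall between shift 3 and shift 5 — violated.
bend is due by shift 5 — holds.
The shop runs at most 3 operations per shift — holds.
bore can only start once anneal is done — holds.
weld is restricted to shift 2 through shift 6 — holds.
tap can only start once anneal is done — holds.
drill can only start once weld is done — violated.
weld can only start once deburr is done — violated.
tap and polish are set up together (same shift) — holds.
bore can only start once deburr is done — holds.
drill can only start once deburr is done — violated.
tap is only available from shift 2 onward — holds.
polish can't be earlier than shift 3 — holds.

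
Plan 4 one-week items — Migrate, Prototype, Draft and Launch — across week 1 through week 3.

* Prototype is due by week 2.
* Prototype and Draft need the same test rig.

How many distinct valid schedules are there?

Splitting on Migrate: it can be week 1 (12), week 2 (12), week 3 (12). Listing each branch's schedules as (Prototype, Draft, Launch) by week number:
Migrate=week 1: (1,2,1) (1,2,2) (1,2,3) (1,3,1) (1,3,2) (1,3,3) (2,1,1) (2,1,2) (2,1,3) (2,3,1) (2,3,2) (2,3,3) — 12.
Migrate=week 2: (1,2,1) (1,2,2) (1,2,3) (1,3,1) (1,3,2) (1,3,3) (2,1,1) (2,1,2) (2,1,3) (2,3,1) (2,3,2) (2,3,3) — 12.
Migrate=week 3: (1,2,1) (1,2,2) (1,2,3) (1,3,1) (1,3,2) (1,3,3) (2,1,1) (2,1,2) (2,1,3) (2,3,1) (2,3,2) (2,3,3) — 12.
Summing: 12 + 12 + 12 = 36.

36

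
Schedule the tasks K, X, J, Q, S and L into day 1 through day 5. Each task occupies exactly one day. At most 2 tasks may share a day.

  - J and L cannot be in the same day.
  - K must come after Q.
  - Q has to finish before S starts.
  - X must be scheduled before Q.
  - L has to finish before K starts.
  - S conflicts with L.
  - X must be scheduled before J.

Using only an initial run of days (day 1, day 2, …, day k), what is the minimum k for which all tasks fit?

The precedence chain requires at least 3 distinct days.
With at most 2 per day and 6 tasks, at least 3 days are needed.
3 works (last occupied day: day 3): for example K=day 3; X=day 1; J=day 2; S=day 3; Q=day 2; L=day 1.

3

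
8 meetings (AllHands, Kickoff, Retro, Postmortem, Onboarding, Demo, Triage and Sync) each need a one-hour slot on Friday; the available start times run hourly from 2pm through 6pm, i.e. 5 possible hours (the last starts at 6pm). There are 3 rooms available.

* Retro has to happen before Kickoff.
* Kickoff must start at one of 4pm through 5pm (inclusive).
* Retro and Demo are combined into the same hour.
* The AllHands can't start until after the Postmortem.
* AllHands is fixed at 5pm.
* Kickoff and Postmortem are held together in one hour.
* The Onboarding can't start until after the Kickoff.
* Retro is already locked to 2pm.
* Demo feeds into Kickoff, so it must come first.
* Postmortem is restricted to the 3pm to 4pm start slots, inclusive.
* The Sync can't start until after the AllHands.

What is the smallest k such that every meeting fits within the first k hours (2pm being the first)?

The precedence chain requires at least 4 distinct hours.
With at most 3 per hour and 8 meetings, at least 3 hours are needed.
Propagating the time windows through the other constraints, Sync can't land before 6pm — that is hour 5 counting from 2pm — so the schedule must run through at least 5 hours.
5 works (last occupied hour: 6pm): for example Sync=6pm, AllHands=5pm, Retro=2pm, Demo=2pm, Postmortem=4pm, Triage=2pm, Onboarding=5pm, Kickoff=4pm.

5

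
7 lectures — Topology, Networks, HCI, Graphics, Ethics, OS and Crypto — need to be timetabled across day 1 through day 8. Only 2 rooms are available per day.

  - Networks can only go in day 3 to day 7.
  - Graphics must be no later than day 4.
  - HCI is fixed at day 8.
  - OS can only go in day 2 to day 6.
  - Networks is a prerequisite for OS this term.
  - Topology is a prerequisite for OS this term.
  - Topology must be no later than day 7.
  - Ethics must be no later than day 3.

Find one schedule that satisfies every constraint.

OS -> day 4; Graphics -> day 1; Networks -> day 3; Ethics -> day 1; Topology -> day 2; Crypto -> day 2; HCI -> day 8

Checking: Networks(day 3) before OS(day 4); Topology(day 2) before OS(day 4); Ethics=day 1 in [day 1,day 3]; Topology=day 2 in [day 1,day 7]; OS=day 4 in [day 2,day 6]; HCI=day 8 in [day 8,day 8]; Networks=day 3 in [day 3,day 7]; Graphics=day 1 in [day 1,day 4]; max 2 per day (cap 2).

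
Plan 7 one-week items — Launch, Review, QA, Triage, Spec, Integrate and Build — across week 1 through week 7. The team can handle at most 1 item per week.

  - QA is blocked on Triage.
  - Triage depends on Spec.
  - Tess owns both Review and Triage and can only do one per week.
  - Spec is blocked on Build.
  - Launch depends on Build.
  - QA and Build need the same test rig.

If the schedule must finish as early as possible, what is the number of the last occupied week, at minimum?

7

The precedence chain requires at least 4 distinct weeks.
With at most 1 per week and 7 work items, at least 7 weeks are needed.
7 works (last occupied week: week 7): for example Spec in week 2, Launch in week 4, Review in week 6, Build in week 1, QA in week 5, Integrate in week 7, Triage in week 3.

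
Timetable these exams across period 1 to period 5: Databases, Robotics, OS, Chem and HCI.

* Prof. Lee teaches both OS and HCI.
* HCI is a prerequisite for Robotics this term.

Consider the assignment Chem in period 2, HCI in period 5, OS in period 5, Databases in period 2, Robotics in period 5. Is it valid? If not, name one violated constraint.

Invalid. Prof. Lee teaches both OS and HCI.

Prof. Lee teaches both OS and HCI — violated.
HCI is a prerequisite for Robotics this term — violated.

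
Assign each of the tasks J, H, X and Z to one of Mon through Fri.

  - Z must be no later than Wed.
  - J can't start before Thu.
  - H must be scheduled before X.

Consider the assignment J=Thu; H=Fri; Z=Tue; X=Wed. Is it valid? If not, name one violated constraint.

H must be scheduled before X — violated.
J can't start before Thu — holds.
Z must be no later than Wed — holds.

Invalid. H must be scheduled before X.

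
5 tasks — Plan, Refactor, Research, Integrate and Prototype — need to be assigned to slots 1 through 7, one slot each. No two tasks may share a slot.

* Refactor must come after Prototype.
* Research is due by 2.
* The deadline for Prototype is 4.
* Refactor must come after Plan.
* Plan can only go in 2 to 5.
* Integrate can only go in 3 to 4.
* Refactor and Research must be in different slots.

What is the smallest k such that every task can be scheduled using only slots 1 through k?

5 slots

The precedence chain requires at least 2 distinct slots.
With at most 1 per slot and 5 tasks, at least 5 slots are needed.
Integrate can't be placed before 3, so the schedule must run through at least slot 3.
5 works (last occupied slot: 5): for example Plan -> 2; Integrate -> 3; Research -> 1; Prototype -> 4; Refactor -> 5.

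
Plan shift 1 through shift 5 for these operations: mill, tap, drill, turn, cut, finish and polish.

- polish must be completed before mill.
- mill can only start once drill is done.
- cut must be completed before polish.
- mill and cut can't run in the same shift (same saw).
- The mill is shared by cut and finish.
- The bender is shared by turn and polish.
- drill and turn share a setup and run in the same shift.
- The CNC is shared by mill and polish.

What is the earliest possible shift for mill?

Precedence pushes mill to at least shift 3.
mill at shift 3 is achievable: finish in shift 2, mill in shift 3, drill in shift 1, turn in shift 1, tap in shift 1, polish in shift 2, cut in shift 1.

shift 3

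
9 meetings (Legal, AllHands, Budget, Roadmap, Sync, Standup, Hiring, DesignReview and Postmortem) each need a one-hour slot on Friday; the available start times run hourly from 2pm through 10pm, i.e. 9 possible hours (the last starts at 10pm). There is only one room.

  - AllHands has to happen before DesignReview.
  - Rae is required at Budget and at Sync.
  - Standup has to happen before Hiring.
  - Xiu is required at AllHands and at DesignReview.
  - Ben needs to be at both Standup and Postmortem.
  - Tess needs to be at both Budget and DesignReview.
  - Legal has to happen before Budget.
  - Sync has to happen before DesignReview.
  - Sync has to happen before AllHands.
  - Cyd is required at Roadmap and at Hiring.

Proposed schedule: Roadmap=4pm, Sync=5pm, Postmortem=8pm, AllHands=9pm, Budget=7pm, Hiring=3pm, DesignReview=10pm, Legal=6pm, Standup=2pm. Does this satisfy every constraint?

Yes

Legal has to happen before Budget — holds.
AllHands has to happen before DesignReview — holds.
Rae is required at Budget and at Sync — holds.
Sync has to happen before AllHands — holds.
There is only one room — holds.
Xiu is required at AllHands and at DesignReview — holds.
Cyd is required at Roadmap and at Hiring — holds.
Ben needs to be at both Standup and Postmortem — holds.
Tess needs to be at both Budget and DesignReview — holds.
Sync has to happen before DesignReview — holds.
Standup has to happen before Hiring — holds.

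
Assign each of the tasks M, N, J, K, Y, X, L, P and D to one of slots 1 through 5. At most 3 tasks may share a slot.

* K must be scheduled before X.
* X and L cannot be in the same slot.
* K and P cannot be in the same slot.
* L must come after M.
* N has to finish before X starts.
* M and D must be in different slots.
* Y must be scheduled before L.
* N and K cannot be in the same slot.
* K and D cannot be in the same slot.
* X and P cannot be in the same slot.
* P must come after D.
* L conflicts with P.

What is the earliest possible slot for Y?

Downstream work caps Y at 4.
Y at 1 is achievable: J in 2, K in 2, X in 3, P in 4, D in 3, Y in 1, L in 2, N in 1, M in 1.

1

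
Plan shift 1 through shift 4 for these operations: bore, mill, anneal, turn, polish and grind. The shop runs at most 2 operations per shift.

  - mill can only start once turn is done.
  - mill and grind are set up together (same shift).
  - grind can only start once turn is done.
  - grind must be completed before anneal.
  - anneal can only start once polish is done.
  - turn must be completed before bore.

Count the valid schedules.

Splitting on bore: it can be shift 2 (2), shift 3 (3), shift 4 (7). Listing each branch's schedules as (mill, anneal, turn, polish, grind) by shift number:
bore=shift 2: (3,4,1,1,3) (3,4,1,2,3) — 2.
bore=shift 3: (2,3,1,1,2) (2,4,1,1,2) (2,4,1,3,2) — 3.
bore=shift 4: (2,3,1,1,2) (2,4,1,1,2) (2,4,1,3,2) (3,4,1,1,3) (3,4,1,2,3) (3,4,2,1,3) (3,4,2,2,3) — 7.
Summing: 2 + 3 + 7 = 12.

12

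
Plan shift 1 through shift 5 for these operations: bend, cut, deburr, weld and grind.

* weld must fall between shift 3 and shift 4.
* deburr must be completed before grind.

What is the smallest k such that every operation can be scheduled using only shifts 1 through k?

3 shifts

The precedence chain requires at least 2 distinct shifts.
weld can't be placed before shift 3, so the schedule must run through at least shift 3.
3 works (last occupied shift: shift 3): for example grind=shift 2; weld=shift 3; bend=shift 1; cut=shift 1; deburr=shift 1.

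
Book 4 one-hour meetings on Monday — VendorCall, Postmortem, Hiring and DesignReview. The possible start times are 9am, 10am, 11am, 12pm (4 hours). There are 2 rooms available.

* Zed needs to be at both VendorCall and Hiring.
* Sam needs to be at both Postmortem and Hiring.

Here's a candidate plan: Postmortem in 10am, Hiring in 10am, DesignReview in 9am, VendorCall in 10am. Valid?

Invalid. Zed needs to be at both VendorCall and Hiring.

Sam needs to be at both Postmortem and Hiring — violated.
Zed needs to be at both VendorCall and Hiring — violated.
There are 2 rooms available — violated.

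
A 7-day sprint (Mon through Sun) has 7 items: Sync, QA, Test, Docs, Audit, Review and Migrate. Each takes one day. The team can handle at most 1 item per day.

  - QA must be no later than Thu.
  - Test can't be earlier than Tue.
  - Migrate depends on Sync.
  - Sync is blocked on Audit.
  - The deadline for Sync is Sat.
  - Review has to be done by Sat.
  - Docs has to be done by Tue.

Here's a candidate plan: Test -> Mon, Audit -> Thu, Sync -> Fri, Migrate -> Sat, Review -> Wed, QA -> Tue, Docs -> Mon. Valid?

No. Test can't be earlier than Tue is not satisfied.

Review has to be done by Sat — holds.
QA must be no later than Thu — holds.
The team can handle at most 1 item per day — violated.
Docs has to be done by Tue — holds.
The deadline for Sync is Sat — holds.
Migrate depends on Sync — holds.
Test can't be earlier than Tue — violated.
Sync is blocked on Audit — holds.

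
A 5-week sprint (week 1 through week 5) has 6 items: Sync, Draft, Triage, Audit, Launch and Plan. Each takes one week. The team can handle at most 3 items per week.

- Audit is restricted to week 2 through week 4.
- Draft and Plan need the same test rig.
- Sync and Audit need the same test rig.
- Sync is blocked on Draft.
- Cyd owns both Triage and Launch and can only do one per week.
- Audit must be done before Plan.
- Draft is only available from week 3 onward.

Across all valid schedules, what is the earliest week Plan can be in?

week 3

Precedence pushes Plan to at least week 3.
Plan at week 3 is achievable: Triage -> week 1, Sync -> week 5, Audit -> week 2, Launch -> week 2, Plan -> week 3, Draft -> week 4.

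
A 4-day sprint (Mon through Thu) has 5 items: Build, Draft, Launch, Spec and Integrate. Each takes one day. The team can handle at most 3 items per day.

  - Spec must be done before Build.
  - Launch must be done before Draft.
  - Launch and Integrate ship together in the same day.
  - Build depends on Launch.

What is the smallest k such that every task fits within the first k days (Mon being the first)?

The precedence chain requires at least 2 distinct days.
With at most 3 per day and 5 tasks, at least 2 days are needed.
2 works (last occupied day: Tue): for example Integrate in Mon; Build in Tue; Draft in Tue; Spec in Mon; Launch in Mon.

2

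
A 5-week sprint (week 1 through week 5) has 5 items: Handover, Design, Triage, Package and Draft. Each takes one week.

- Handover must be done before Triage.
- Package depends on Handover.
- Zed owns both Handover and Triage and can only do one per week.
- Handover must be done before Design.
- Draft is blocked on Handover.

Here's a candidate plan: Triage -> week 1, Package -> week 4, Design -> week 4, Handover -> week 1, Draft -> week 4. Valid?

Draft is blocked on Handover — holds.
Zed owns both Handover and Triage and can only do one per week — violated.
Handover must be done before Triage — violated.
Handover must be done before Design — holds.
Package depends on Handover — holds.

No. Zed owns both Handover and Triage and can only do one per week is not satisfied.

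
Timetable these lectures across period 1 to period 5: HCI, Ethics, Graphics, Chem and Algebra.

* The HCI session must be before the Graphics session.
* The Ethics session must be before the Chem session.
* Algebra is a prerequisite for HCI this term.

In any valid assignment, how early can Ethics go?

period 1

Downstream work caps Ethics at period 4.
Ethics at period 1 is achievable: Graphics in period 3, Ethics in period 1, Algebra in period 1, HCI in period 2, Chem in period 2.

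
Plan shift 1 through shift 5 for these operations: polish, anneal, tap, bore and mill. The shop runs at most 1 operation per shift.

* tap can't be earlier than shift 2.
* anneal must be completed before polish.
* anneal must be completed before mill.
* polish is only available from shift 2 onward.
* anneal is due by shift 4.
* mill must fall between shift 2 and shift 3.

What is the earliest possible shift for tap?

shift 2

Tap is available from shift 2.
tap at shift 2 is achievable: mill in shift 3; tap in shift 2; polish in shift 4; bore in shift 5; anneal in shift 1.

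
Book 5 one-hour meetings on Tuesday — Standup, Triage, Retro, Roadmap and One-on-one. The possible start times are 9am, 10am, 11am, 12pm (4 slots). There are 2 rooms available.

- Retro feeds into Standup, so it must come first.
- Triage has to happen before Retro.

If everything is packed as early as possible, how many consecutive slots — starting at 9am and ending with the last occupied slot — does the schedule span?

3 slots

The precedence chain requires at least 3 distinct slots.
With at most 2 per slot and 5 meetings, at least 3 slots are needed.
3 works (last occupied slot: 11am): for example Triage in 9am, Retro in 10am, Standup in 11am, One-on-one in 10am, Roadmap in 9am.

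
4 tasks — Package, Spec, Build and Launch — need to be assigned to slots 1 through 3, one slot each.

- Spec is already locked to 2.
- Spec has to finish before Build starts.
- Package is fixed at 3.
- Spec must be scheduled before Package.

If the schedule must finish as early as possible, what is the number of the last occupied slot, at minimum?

slot 3

The precedence chain requires at least 2 distinct slots.
Package can't be placed before 3, so the schedule must run through at least slot 3.
3 works (last occupied slot: 3): for example Package -> 3, Spec -> 2, Launch -> 1, Build -> 3.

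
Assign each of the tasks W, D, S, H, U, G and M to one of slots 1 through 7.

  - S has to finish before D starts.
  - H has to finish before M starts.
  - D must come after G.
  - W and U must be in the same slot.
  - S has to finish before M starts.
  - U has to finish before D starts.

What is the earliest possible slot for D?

2

Precedence pushes D to at least 2.
D at 2 is achievable: S in 1, W in 1, D in 2, M in 2, U in 1, G in 1, H in 1.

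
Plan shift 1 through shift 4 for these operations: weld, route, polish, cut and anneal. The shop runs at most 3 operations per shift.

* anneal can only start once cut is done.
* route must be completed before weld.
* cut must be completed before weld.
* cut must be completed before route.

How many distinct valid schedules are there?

Splitting on weld: it can be shift 3 (12), shift 4 (32). Listing each branch's schedules as (route, polish, cut, anneal) by shift number:
weld=shift 3: (2,1,1,2) (2,1,1,3) (2,1,1,4) (2,2,1,2) (2,2,1,3) (2,2,1,4) (2,3,1,2) (2,3,1,3) (2,3,1,4) (2,4,1,2) (2,4,1,3) (2,4,1,4) — 12.
weld=shift 4: (2,1,1,2) (2,1,1,3) (2,1,1,4) (2,2,1,2) (2,2,1,3) (2,2,1,4) (2,3,1,2) (2,3,1,3) (2,3,1,4) (2,4,1,2) (2,4,1,3) (2,4,1,4) (3,1,1,2) (3,1,1,3) (3,1,1,4) (3,1,2,3) (3,1,2,4) (3,2,1,2) (3,2,1,3) (3,2,1,4) (3,2,2,3) (3,2,2,4) (3,3,1,2) (3,3,1,3) (3,3,1,4) (3,3,2,3) (3,3,2,4) (3,4,1,2) (3,4,1,3) (3,4,1,4) (3,4,2,3) (3,4,2,4) — 32.
Summing: 12 + 32 = 44.

44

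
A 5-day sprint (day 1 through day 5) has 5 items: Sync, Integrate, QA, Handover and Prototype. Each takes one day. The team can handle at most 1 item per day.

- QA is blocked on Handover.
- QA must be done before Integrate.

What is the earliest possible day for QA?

Precedence pushes QA to at least day 2; downstream work caps QA at day 4.
QA at day 2 is achievable: Prototype=day 5; Handover=day 1; Integrate=day 3; QA=day 2; Sync=day 4.

day 2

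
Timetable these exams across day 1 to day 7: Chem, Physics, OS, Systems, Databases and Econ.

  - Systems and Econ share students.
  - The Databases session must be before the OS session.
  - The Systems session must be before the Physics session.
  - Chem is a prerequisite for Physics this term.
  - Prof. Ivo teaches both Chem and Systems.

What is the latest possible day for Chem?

day 6

Downstream work caps Chem at day 6.
Chem at day 6 is achievable: Chem in day 6, Systems in day 1, OS in day 2, Physics in day 7, Econ in day 2, Databases in day 1.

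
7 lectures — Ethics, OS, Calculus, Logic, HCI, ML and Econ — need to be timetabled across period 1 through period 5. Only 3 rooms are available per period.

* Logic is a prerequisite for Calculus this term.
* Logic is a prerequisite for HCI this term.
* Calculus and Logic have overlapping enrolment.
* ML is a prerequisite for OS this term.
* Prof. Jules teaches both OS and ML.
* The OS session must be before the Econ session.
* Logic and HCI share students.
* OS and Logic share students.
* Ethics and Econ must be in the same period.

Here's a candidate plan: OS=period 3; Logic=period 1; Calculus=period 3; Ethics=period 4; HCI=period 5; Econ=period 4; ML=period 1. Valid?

Logic and HCI share students — holds.
OS and Logic share students — holds.
The OS session must be before the Econ session — holds.
Prof. Jules teaches both OS and ML — holds.
Logic is a prerequisite for Calculus this term — holds.
Calculus and Logic have overlapping enrolment — holds.
Ethics and Econ must be in the same period — holds.
Logic is a prerequisite for HCI this term — holds.
Only 3 rooms are available per period — holds.
ML is a prerequisite for OS this term — holds.

Yes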